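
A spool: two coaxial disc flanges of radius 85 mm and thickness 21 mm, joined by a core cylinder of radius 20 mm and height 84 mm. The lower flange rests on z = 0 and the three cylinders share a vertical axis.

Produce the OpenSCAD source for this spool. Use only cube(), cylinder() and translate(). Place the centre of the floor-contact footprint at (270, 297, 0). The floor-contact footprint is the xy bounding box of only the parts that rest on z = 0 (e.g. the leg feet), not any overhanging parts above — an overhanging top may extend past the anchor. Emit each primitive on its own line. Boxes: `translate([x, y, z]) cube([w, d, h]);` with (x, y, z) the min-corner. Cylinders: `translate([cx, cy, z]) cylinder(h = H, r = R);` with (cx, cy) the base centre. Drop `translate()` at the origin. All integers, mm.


translate([270, 297, 0]) cylinder(h = 21, r = 85);
translate([270, 297, 21]) cylinder(h = 84, r = 20);
translate([270, 297, 105]) cylinder(h = 21, r = 85);


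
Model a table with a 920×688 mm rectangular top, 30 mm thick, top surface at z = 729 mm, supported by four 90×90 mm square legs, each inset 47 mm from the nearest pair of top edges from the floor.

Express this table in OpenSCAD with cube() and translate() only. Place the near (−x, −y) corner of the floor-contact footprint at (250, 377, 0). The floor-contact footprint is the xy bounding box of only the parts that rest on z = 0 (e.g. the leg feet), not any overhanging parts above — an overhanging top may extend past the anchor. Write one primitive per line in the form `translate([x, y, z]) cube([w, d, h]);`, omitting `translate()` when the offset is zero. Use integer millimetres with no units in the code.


translate([203, 330, 699]) cube([920, 688, 30]);
translate([250, 377, 0]) cube([90, 90, 699]);
translate([986, 377, 0]) cube([90, 90, 699]);
translate([250, 881, 0]) cube([90, 90, 699]);
translate([986, 881, 0]) cube([90, 90, 699]);


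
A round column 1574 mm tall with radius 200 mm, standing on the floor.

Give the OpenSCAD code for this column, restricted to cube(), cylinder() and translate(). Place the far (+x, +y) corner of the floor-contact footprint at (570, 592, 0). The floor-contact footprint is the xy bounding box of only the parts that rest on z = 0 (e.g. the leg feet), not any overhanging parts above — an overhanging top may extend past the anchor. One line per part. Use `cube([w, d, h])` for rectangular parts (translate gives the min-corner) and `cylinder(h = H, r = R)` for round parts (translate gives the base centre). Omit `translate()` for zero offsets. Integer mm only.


translate([370, 392, 0]) cylinder(h = 1574, r = 200);


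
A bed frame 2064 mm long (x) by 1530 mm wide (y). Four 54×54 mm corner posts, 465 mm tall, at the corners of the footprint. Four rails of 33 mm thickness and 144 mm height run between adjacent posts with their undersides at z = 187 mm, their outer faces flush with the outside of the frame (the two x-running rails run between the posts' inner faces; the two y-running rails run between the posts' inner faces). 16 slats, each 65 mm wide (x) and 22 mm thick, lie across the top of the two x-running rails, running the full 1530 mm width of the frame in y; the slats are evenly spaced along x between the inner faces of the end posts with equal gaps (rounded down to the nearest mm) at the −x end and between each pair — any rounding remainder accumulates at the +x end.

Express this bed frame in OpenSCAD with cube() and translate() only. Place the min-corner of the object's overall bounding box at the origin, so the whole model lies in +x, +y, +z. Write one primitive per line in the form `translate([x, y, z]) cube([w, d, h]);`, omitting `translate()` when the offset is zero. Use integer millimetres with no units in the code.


cube([54, 54, 465]);
translate([0, 1476, 0]) cube([54, 54, 465]);
translate([2010, 0, 0]) cube([54, 54, 465]);
translate([2010, 1476, 0]) cube([54, 54, 465]);
translate([54, 0, 187]) cube([1956, 33, 144]);
translate([54, 1497, 187]) cube([1956, 33, 144]);
translate([0, 54, 187]) cube([33, 1422, 144]);
translate([2031, 54, 187]) cube([33, 1422, 144]);
translate([107, 0, 331]) cube([65, 1530, 22]);
translate([225, 0, 331]) cube([65, 1530, 22]);
translate([343, 0, 331]) cube([65, 1530, 22]);
translate([461, 0, 331]) cube([65, 1530, 22]);
translate([579, 0, 331]) cube([65, 1530, 22]);
translate([697, 0, 331]) cube([65, 1530, 22]);
translate([815, 0, 331]) cube([65, 1530, 22]);
translate([933, 0, 331]) cube([65, 1530, 22]);
translate([1051, 0, 331]) cube([65, 1530, 22]);
translate([1169, 0, 331]) cube([65, 1530, 22]);
translate([1287, 0, 331]) cube([65, 1530, 22]);
translate([1405, 0, 331]) cube([65, 1530, 22]);
translate([1523, 0, 331]) cube([65, 1530, 22]);
translate([1641, 0, 331]) cube([65, 1530, 22]);
translate([1759, 0, 331]) cube([65, 1530, 22]);
translate([1877, 0, 331]) cube([65, 1530, 22]);


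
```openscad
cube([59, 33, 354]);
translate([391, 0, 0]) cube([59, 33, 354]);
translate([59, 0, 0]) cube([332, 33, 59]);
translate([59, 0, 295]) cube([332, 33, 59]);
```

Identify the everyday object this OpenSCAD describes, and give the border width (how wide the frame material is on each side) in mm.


A picture frame. The border width is 59 mm.

Four thin pieces enclosing a rectangular opening — a picture frame. The two full-height stiles are 354 mm tall; the top rail sits at z = 295 and is 59 mm tall, so the border above the opening is 354 − 295 = 59 mm, matching the stile x-width.


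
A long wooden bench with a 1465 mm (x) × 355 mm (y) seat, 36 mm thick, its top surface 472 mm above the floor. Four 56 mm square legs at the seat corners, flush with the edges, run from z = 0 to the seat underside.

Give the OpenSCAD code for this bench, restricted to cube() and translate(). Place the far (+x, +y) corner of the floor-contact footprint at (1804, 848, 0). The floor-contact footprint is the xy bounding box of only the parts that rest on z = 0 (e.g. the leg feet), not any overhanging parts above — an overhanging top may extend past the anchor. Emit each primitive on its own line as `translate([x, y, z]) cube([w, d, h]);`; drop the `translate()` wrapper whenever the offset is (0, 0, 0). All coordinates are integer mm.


translate([339, 493, 436]) cube([1465, 355, 36]);
translate([339, 493, 0]) cube([56, 56, 436]);
translate([339, 792, 0]) cube([56, 56, 436]);
translate([1748, 493, 0]) cube([56, 56, 436]);
translate([1748, 792, 0]) cube([56, 56, 436]);


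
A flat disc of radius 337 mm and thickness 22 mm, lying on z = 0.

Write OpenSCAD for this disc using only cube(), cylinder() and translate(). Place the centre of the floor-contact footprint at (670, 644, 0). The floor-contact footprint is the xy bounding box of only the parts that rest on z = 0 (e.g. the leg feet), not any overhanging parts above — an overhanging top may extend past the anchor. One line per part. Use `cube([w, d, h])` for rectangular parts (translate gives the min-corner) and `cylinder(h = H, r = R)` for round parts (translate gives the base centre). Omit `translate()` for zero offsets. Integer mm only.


translate([670, 644, 0]) cylinder(h = 22, r = 337);


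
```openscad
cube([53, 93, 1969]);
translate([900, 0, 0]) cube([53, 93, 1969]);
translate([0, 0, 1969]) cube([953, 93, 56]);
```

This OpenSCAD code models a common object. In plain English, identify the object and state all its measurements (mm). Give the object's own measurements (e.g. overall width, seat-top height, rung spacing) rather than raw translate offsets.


A door frame. The clear opening is 847 mm wide and 1969 mm high. Two 53 mm wide jambs, 93 mm deep, stand either side of the opening from the floor to the top of the opening. A 56 mm thick head sits across the top of both jambs, spanning the full outside width of the frame.


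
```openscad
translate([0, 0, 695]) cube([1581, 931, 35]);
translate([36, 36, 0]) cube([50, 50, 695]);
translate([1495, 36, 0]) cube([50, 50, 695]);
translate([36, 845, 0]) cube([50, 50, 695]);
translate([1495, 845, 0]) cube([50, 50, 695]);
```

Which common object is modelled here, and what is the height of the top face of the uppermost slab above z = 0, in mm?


A table. The table height is 730 mm.

A 1581×931×35 slab sits at z = 695 on four 50 mm square posts — a table. The top surface is at 695 + 35 = 730 mm.


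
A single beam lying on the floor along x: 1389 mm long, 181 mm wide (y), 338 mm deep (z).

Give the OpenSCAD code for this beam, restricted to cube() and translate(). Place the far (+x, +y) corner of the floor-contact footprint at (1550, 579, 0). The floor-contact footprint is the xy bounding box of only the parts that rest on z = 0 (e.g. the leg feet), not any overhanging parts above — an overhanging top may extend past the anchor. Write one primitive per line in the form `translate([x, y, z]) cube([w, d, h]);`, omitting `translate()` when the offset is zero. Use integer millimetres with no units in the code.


translate([161, 398, 0]) cube([1389, 181, 338]);


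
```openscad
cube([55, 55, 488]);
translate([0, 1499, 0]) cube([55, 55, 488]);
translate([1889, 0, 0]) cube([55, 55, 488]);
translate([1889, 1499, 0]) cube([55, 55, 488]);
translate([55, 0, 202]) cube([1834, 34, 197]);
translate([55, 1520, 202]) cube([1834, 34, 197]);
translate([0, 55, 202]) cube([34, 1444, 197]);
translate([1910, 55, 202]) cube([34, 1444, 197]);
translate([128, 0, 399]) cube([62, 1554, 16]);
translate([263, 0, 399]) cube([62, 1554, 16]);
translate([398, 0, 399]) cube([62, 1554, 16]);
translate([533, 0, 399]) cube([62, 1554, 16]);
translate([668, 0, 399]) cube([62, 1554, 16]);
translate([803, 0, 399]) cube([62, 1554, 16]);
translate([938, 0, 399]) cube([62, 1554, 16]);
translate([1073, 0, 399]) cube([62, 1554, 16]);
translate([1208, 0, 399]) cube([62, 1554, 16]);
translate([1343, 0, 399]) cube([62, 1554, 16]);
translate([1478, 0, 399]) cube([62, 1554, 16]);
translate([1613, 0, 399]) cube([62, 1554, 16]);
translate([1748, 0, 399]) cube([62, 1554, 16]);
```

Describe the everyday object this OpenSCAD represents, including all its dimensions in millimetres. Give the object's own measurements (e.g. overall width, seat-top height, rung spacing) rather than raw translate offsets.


A bed frame 1944 mm long (x) by 1554 mm wide (y). Four 55×55 mm corner posts, 488 mm tall, at the corners of the footprint. Four rails of 34 mm thickness and 197 mm height run between adjacent posts with their undersides at z = 202 mm, their outer faces flush with the outside of the frame (the two x-running rails run between the posts' inner faces; the two y-running rails run between the posts' inner faces). 13 slats, each 62 mm wide (x) and 16 mm thick, lie across the top of the two x-running rails, running the full 1554 mm width of the frame in y; along x they sit between the end posts with a 73 mm gap after the −x posts and between neighbouring slats, leaving 79 mm before the +x posts.


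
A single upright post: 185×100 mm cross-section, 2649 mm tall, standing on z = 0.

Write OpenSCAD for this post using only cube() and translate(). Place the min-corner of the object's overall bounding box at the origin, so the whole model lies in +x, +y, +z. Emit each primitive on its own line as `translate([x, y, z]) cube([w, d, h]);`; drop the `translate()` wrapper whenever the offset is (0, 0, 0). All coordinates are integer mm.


cube([185, 100, 2649]);


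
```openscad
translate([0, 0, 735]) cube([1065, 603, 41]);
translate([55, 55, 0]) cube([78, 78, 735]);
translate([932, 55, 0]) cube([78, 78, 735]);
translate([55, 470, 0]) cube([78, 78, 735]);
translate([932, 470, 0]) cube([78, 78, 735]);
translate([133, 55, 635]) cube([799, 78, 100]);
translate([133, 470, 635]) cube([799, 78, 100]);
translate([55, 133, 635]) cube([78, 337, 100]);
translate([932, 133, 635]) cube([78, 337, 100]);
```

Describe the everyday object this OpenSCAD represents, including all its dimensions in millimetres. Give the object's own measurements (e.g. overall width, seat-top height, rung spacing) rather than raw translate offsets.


A rectangular dining table. The top is 1065×603×41 mm with its upper surface at z = 776 mm. It stands on four 78×78 mm square legs, each inset 55 mm from the nearest pair of top edges, running from the floor to the underside of the top. Four apron rails, 78 mm thick and 100 mm tall, run between adjacent legs with their top edges flush with the underside of the top and their outer faces flush with the legs' outer faces.


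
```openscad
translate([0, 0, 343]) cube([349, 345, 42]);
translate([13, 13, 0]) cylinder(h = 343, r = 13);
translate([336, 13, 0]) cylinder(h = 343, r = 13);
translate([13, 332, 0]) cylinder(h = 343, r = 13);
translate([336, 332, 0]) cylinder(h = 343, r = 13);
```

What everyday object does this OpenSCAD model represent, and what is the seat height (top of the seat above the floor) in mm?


A stool. The seat height is 385 mm.

A 349×345×42 slab at z = 343 on four corner cylinders — a stool. The seat top is 343 + 42 = 385 mm.


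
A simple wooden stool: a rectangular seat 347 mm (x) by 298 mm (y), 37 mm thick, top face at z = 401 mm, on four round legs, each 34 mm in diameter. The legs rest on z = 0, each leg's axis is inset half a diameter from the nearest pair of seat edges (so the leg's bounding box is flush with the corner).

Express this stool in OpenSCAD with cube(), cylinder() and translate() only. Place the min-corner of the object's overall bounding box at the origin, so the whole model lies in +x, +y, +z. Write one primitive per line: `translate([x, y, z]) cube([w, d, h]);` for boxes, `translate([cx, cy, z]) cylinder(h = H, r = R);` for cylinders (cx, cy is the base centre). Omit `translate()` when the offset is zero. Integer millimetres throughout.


translate([0, 0, 364]) cube([347, 298, 37]);
translate([17, 17, 0]) cylinder(h = 364, r = 17);
translate([330, 17, 0]) cylinder(h = 364, r = 17);
translate([17, 281, 0]) cylinder(h = 364, r = 17);
translate([330, 281, 0]) cylinder(h = 364, r = 17);


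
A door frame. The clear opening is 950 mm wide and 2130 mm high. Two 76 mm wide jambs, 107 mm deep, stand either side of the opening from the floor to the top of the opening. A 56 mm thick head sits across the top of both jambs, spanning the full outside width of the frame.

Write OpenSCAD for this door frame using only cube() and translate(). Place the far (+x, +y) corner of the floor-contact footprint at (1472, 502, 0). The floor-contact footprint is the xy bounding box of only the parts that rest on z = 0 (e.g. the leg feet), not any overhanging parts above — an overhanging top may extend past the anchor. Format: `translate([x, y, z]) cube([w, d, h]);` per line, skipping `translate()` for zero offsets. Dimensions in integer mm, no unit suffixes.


translate([370, 395, 0]) cube([76, 107, 2130]);
translate([1396, 395, 0]) cube([76, 107, 2130]);
translate([370, 395, 2130]) cube([1102, 107, 56]);


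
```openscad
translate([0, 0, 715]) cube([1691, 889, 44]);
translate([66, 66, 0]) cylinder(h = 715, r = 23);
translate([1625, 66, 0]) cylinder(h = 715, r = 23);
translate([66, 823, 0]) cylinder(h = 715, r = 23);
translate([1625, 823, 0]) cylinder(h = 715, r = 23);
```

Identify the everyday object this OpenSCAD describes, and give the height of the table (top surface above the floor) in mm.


A table. The table height is 759 mm.

A 1691×889×44 slab sits at z = 715 on four Ø46 mm round legs — a table. The top surface is at 715 + 44 = 759 mm.


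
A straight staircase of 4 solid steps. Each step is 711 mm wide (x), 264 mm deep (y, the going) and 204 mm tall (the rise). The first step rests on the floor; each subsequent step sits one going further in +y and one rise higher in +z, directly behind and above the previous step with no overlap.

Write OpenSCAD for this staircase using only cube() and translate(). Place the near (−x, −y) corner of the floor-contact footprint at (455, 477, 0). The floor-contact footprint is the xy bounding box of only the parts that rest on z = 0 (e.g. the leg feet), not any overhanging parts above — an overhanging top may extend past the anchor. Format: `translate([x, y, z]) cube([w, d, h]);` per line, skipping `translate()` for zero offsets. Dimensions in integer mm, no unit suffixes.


translate([455, 477, 0]) cube([711, 264, 204]);
translate([455, 741, 204]) cube([711, 264, 204]);
translate([455, 1005, 408]) cube([711, 264, 204]);
translate([455, 1269, 612]) cube([711, 264, 204]);


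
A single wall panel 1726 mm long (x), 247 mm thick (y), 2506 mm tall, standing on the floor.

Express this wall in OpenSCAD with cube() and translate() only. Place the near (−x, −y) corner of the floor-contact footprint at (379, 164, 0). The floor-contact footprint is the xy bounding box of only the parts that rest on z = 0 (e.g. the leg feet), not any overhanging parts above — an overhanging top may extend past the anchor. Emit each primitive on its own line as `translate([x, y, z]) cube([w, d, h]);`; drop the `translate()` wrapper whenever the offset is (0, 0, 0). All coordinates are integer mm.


translate([379, 164, 0]) cube([1726, 247, 2506]);


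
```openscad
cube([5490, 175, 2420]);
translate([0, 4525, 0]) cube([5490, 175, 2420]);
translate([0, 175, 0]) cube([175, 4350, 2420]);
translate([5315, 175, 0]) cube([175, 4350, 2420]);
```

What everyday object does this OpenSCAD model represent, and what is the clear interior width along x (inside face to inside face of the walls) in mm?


A house (or room) frame. The interior width is 5140 mm.

Four 2420 mm walls enclosing a rectangle with no floor or roof — a room or house frame. Outside width is 5490 mm and wall thickness is 175 mm, so the interior width is 5490 − 2 × 175 = 5140 mm.


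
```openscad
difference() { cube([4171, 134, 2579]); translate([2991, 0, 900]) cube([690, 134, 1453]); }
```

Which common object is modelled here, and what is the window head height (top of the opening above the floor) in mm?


A wall with a window opening. The window head height is 2353 mm.

A wall with a rectangular opening subtracted — a window. Sill at z = 900, opening 1453 mm tall, so the head is at 900 + 1453 = 2353 mm.


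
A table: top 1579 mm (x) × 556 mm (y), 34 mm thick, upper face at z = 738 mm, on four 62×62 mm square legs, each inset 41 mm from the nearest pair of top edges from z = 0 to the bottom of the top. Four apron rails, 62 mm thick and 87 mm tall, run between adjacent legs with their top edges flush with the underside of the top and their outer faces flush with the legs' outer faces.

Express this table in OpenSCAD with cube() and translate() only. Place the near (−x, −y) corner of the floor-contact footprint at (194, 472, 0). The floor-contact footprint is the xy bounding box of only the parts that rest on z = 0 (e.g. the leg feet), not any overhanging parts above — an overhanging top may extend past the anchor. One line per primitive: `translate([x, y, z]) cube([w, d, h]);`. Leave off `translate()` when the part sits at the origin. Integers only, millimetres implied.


translate([153, 431, 704]) cube([1579, 556, 34]);
translate([194, 472, 0]) cube([62, 62, 704]);
translate([1629, 472, 0]) cube([62, 62, 704]);
translate([194, 884, 0]) cube([62, 62, 704]);
translate([1629, 884, 0]) cube([62, 62, 704]);
translate([256, 472, 617]) cube([1373, 62, 87]);
translate([256, 884, 617]) cube([1373, 62, 87]);
translate([194, 534, 617]) cube([62, 350, 87]);
translate([1629, 534, 617]) cube([62, 350, 87]);


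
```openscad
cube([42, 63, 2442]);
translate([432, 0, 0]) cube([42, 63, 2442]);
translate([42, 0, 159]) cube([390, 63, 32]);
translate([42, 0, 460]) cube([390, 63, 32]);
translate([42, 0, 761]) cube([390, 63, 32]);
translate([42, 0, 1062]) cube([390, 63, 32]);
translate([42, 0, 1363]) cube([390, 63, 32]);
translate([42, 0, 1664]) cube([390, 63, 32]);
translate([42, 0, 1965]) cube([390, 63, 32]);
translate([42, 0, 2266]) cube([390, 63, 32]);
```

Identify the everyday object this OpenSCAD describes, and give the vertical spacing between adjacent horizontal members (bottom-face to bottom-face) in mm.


A ladder. The rung spacing is 301 mm.

Two tall 42×63 posts with 8 short bars between them — a ladder. Adjacent rungs sit at z = 159 and z = 460, so the spacing is 460 − 159 = 301 mm.


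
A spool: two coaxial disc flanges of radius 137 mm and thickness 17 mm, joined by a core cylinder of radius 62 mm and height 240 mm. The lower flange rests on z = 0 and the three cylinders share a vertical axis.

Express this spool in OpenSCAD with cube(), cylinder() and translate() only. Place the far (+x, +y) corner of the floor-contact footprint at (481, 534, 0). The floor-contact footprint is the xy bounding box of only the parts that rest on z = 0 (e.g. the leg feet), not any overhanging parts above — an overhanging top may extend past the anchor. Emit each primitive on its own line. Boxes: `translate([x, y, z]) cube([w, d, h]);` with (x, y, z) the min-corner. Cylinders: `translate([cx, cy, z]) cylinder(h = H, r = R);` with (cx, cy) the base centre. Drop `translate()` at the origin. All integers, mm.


translate([344, 397, 0]) cylinder(h = 17, r = 137);
translate([344, 397, 17]) cylinder(h = 240, r = 62);
translate([344, 397, 257]) cylinder(h = 17, r = 137);


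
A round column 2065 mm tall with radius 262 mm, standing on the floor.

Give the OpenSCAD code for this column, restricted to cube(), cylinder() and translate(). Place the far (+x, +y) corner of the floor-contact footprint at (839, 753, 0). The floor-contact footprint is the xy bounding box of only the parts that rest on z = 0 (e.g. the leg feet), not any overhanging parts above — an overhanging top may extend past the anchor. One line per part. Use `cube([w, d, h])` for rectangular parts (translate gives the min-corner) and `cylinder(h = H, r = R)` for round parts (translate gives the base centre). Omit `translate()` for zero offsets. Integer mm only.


translate([577, 491, 0]) cylinder(h = 2065, r = 262);


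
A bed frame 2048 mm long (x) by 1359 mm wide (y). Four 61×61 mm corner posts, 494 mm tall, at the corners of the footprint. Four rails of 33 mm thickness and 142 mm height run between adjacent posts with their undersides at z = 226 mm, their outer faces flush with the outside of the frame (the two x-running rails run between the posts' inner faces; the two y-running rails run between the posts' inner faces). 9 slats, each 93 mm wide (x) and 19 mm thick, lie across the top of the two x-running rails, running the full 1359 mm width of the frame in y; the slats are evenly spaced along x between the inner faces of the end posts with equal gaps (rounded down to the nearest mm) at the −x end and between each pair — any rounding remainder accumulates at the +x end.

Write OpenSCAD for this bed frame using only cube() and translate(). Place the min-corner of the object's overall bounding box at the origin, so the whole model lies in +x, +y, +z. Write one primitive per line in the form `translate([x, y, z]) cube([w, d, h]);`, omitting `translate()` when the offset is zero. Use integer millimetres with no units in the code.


cube([61, 61, 494]);
translate([0, 1298, 0]) cube([61, 61, 494]);
translate([1987, 0, 0]) cube([61, 61, 494]);
translate([1987, 1298, 0]) cube([61, 61, 494]);
translate([61, 0, 226]) cube([1926, 33, 142]);
translate([61, 1326, 226]) cube([1926, 33, 142]);
translate([0, 61, 226]) cube([33, 1237, 142]);
translate([2015, 61, 226]) cube([33, 1237, 142]);
translate([169, 0, 368]) cube([93, 1359, 19]);
translate([370, 0, 368]) cube([93, 1359, 19]);
translate([571, 0, 368]) cube([93, 1359, 19]);
translate([772, 0, 368]) cube([93, 1359, 19]);
translate([973, 0, 368]) cube([93, 1359, 19]);
translate([1174, 0, 368]) cube([93, 1359, 19]);
translate([1375, 0, 368]) cube([93, 1359, 19]);
translate([1576, 0, 368]) cube([93, 1359, 19]);
translate([1777, 0, 368]) cube([93, 1359, 19]);


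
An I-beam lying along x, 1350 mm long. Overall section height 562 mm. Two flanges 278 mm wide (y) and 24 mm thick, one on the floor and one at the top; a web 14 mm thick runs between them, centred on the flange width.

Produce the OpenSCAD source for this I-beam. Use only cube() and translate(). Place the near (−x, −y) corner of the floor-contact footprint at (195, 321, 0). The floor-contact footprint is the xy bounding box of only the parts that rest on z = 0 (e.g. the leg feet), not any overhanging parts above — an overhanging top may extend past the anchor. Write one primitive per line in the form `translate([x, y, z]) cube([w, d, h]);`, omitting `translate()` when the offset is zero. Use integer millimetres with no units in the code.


translate([195, 321, 0]) cube([1350, 278, 24]);
translate([195, 453, 24]) cube([1350, 14, 514]);
translate([195, 321, 538]) cube([1350, 278, 24]);


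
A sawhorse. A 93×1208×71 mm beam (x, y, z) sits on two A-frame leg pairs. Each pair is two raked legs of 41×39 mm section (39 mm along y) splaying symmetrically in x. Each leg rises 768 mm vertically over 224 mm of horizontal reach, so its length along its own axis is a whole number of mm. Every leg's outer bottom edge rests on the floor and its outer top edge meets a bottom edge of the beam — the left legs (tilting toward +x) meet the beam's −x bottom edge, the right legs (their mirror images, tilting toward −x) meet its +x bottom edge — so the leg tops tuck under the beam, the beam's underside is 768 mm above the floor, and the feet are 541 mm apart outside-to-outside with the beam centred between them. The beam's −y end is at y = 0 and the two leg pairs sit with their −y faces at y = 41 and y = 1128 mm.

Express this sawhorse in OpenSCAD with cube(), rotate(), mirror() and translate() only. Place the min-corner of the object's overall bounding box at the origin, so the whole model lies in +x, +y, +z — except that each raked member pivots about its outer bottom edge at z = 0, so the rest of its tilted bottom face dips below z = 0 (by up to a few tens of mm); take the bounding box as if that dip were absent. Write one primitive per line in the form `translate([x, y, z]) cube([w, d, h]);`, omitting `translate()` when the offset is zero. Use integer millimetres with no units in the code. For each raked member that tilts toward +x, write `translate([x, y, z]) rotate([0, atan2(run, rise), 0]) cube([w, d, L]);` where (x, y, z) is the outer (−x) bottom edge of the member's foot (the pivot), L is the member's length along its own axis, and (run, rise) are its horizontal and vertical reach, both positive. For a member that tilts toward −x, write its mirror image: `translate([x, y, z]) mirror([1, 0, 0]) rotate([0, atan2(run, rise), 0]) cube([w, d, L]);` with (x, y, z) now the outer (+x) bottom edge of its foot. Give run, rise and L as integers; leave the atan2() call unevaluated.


// leg length = √(224² + 768²) = 800
// right-leg outer foot x = 2·224 + 93 = 541
// beam min-corner = (224, 0, 768)
translate([224, 0, 768]) cube([93, 1208, 71]);
translate([0, 41, 0]) rotate([0, atan2(224, 768), 0]) cube([41, 39, 800]);
translate([541, 41, 0]) mirror([1, 0, 0]) rotate([0, atan2(224, 768), 0]) cube([41, 39, 800]);
translate([0, 1128, 0]) rotate([0, atan2(224, 768), 0]) cube([41, 39, 800]);
translate([541, 1128, 0]) mirror([1, 0, 0]) rotate([0, atan2(224, 768), 0]) cube([41, 39, 800]);


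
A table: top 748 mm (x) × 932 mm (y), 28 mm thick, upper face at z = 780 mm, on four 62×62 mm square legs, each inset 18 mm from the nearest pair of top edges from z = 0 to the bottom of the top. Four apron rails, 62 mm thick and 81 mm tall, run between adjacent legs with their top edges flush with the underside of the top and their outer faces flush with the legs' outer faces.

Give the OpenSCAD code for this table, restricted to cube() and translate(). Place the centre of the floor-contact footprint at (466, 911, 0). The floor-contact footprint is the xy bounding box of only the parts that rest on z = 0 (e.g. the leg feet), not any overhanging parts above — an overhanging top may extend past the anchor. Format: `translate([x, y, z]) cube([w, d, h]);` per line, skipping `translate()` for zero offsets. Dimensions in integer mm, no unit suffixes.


translate([92, 445, 752]) cube([748, 932, 28]);
translate([110, 463, 0]) cube([62, 62, 752]);
translate([760, 463, 0]) cube([62, 62, 752]);
translate([110, 1297, 0]) cube([62, 62, 752]);
translate([760, 1297, 0]) cube([62, 62, 752]);
translate([172, 463, 671]) cube([588, 62, 81]);
translate([172, 1297, 671]) cube([588, 62, 81]);
translate([110, 525, 671]) cube([62, 772, 81]);
translate([760, 525, 671]) cube([62, 772, 81]);


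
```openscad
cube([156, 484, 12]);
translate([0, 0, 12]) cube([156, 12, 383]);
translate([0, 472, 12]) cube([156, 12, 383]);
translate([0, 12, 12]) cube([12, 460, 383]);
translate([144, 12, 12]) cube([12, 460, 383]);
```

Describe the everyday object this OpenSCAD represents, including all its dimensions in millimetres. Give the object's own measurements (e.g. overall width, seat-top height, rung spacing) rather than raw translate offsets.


An open-topped rectangular box: outside dimensions 156×484×395 mm, with a uniform wall and base thickness of 12 mm. The base is a full 156×484 slab on the floor; four walls sit on top of the base. The front and back walls (the −y and +y sides) span the full width; the two side walls fit between them.


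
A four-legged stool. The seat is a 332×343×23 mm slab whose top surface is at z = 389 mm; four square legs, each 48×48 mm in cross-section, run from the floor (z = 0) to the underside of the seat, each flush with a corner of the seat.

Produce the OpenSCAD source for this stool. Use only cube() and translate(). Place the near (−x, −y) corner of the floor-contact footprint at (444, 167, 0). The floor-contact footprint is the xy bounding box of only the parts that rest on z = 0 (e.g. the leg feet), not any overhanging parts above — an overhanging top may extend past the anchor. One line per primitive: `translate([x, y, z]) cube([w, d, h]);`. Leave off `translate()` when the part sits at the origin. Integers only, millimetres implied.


translate([444, 167, 366]) cube([332, 343, 23]);
translate([444, 167, 0]) cube([48, 48, 366]);
translate([728, 167, 0]) cube([48, 48, 366]);
translate([444, 462, 0]) cube([48, 48, 366]);
translate([728, 462, 0]) cube([48, 48, 366]);


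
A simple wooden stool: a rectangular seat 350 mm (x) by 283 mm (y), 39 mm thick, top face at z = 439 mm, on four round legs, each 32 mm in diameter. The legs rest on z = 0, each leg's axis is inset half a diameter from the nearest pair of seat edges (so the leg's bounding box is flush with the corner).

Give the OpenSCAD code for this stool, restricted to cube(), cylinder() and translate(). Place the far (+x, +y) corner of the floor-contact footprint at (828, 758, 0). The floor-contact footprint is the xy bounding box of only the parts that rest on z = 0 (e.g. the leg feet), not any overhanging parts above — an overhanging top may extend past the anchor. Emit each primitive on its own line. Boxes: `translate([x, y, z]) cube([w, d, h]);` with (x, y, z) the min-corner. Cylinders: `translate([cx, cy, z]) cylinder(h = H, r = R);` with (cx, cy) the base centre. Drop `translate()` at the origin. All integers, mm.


translate([478, 475, 400]) cube([350, 283, 39]);
translate([494, 491, 0]) cylinder(h = 400, r = 16);
translate([812, 491, 0]) cylinder(h = 400, r = 16);
translate([494, 742, 0]) cylinder(h = 400, r = 16);
translate([812, 742, 0]) cylinder(h = 400, r = 16);


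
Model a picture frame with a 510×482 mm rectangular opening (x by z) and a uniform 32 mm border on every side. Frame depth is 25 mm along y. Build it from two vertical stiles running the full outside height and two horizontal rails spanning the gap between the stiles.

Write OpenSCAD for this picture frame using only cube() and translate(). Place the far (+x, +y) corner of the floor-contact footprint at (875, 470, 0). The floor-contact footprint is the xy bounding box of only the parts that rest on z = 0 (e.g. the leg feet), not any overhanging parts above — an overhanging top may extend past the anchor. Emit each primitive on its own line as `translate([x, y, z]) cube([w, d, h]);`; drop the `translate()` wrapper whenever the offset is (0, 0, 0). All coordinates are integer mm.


translate([301, 445, 0]) cube([32, 25, 546]);
translate([843, 445, 0]) cube([32, 25, 546]);
translate([333, 445, 0]) cube([510, 25, 32]);
translate([333, 445, 514]) cube([510, 25, 32]);


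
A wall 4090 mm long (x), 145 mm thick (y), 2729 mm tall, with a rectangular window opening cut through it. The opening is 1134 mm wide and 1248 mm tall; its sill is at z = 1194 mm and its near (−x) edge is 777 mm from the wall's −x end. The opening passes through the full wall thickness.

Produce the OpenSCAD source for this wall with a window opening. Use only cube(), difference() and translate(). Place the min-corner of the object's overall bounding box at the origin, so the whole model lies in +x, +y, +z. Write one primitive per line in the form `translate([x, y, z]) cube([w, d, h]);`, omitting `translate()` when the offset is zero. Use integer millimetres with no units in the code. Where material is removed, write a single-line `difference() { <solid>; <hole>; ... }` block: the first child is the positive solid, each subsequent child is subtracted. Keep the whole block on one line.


difference() { cube([4090, 145, 2729]); translate([777, 0, 1194]) cube([1134, 145, 1248]); }


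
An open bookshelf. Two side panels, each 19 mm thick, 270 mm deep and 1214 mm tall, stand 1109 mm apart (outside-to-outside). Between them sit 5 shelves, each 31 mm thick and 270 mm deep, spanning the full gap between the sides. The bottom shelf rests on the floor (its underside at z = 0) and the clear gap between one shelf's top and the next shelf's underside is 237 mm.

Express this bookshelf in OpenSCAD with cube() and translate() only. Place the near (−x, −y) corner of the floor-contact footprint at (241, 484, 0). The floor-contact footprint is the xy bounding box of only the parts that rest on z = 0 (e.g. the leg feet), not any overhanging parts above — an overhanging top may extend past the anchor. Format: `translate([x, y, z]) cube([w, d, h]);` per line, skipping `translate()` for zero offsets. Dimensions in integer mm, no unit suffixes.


translate([241, 484, 0]) cube([19, 270, 1214]);
translate([1331, 484, 0]) cube([19, 270, 1214]);
translate([260, 484, 0]) cube([1071, 270, 31]);
translate([260, 484, 268]) cube([1071, 270, 31]);
translate([260, 484, 536]) cube([1071, 270, 31]);
translate([260, 484, 804]) cube([1071, 270, 31]);
translate([260, 484, 1072]) cube([1071, 270, 31]);


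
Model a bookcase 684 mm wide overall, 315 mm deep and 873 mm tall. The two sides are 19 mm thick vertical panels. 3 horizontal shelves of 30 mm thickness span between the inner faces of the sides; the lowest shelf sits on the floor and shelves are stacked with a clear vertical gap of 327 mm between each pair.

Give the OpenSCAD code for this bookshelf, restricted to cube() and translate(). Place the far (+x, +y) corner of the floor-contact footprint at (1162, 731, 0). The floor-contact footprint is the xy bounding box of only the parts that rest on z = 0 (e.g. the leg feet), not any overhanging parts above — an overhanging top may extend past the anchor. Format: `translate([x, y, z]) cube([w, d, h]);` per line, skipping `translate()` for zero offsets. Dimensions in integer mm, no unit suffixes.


translate([478, 416, 0]) cube([19, 315, 873]);
translate([1143, 416, 0]) cube([19, 315, 873]);
translate([497, 416, 0]) cube([646, 315, 30]);
translate([497, 416, 357]) cube([646, 315, 30]);
translate([497, 416, 714]) cube([646, 315, 30]);


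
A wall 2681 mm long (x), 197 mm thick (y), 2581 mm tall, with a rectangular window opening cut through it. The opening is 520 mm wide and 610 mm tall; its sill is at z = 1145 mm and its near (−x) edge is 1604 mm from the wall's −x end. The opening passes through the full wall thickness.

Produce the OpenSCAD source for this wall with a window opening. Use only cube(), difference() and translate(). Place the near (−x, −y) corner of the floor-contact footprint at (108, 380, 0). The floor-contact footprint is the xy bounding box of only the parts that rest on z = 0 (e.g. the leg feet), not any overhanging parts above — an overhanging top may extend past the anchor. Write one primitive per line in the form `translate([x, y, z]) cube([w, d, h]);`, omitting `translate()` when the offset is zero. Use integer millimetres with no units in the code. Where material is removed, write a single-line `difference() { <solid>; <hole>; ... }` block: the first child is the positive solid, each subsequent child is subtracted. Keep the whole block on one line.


difference() { translate([108, 380, 0]) cube([2681, 197, 2581]); translate([1712, 380, 1145]) cube([520, 197, 610]); }


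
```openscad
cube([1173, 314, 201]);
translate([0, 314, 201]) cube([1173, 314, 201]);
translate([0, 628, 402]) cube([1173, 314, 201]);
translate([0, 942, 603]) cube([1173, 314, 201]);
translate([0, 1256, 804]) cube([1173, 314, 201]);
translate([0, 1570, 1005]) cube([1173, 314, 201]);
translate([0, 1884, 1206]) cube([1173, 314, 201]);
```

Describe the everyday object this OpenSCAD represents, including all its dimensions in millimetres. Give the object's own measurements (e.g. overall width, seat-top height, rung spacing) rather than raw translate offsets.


A straight staircase of 7 solid steps. Each step is 1173 mm wide (x), 314 mm deep (y, the going) and 201 mm tall (the rise). The first step rests on the floor; each subsequent step sits one going further in +y and one rise higher in +z, directly behind and above the previous step with no overlap.


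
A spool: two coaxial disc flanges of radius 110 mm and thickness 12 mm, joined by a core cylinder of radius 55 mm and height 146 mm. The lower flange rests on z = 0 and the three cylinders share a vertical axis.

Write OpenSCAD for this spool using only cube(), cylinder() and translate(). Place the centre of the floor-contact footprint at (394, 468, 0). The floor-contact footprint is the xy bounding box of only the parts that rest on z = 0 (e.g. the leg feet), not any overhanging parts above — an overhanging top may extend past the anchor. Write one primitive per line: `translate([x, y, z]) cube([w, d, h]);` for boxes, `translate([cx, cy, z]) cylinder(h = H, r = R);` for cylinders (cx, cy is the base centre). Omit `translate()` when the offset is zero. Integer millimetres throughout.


translate([394, 468, 0]) cylinder(h = 12, r = 110);
translate([394, 468, 12]) cylinder(h = 146, r = 55);
translate([394, 468, 158]) cylinder(h = 12, r = 110);


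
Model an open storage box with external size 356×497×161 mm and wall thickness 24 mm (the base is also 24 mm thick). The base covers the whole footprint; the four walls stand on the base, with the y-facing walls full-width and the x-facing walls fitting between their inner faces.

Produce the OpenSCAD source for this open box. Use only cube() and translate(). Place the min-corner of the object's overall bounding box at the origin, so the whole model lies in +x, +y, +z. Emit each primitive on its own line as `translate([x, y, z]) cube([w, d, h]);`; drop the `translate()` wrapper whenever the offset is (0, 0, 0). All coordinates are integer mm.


cube([356, 497, 24]);
translate([0, 0, 24]) cube([356, 24, 137]);
translate([0, 473, 24]) cube([356, 24, 137]);
translate([0, 24, 24]) cube([24, 449, 137]);
translate([332, 24, 24]) cube([24, 449, 137]);


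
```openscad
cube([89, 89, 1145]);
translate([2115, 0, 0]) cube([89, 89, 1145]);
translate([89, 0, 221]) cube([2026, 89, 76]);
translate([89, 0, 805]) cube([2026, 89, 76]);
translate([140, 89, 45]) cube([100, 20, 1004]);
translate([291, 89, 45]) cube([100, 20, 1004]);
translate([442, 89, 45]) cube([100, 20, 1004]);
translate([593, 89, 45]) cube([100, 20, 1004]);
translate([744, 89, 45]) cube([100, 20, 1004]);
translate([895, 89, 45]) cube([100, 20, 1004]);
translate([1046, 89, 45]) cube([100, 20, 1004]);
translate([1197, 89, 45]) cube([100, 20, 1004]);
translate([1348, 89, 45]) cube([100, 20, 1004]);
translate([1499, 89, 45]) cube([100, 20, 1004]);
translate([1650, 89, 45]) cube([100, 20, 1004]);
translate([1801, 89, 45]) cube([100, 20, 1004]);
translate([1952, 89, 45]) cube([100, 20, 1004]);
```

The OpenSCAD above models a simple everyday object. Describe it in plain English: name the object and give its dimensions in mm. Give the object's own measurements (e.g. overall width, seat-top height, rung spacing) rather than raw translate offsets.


A fence section. Two 89×89 mm posts, 1145 mm tall, stand on the floor with a clear span of 2026 mm between their inner faces. Two horizontal rails of 89×76 mm section span the gap between the posts with their undersides at z = 221 mm and z = 805 mm, flush with the posts' −y face. 13 pickets, each 100 mm wide, 20 mm thick and 1004 mm tall, are fixed to the +y face of the rails with their bottoms at z = 45 mm, spaced across the span with a 51 mm gap after the −x post and between neighbouring pickets, with 63 mm left before the +x post.
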